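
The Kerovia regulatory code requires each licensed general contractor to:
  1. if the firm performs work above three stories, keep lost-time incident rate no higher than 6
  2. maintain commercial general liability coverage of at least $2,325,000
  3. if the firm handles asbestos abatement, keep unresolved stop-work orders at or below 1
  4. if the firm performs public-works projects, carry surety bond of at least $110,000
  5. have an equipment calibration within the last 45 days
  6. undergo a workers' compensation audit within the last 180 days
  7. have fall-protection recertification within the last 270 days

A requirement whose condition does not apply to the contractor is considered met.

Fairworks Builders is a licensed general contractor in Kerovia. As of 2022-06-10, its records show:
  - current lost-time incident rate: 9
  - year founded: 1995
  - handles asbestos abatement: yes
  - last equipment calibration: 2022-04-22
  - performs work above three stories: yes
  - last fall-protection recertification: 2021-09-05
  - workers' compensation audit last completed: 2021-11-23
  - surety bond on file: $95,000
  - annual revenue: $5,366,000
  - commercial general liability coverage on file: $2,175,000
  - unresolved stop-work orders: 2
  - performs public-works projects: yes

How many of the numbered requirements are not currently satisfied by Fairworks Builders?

1. condition 'performs work above three stories' holds; lost-time incident rate 9 > 6 → not met
2. commercial general liability coverage $2,175,000 < $2,325,000 → not met
3. condition 'handles asbestos abatement' holds; unresolved stop-work orders 2 > 1 → not met
4. condition 'performs public-works projects' holds; surety bond $95,000 < $110,000 → not met
5. equipment calibration 49 days ago vs limit 45 → not met
6. workers' compensation audit 199 days ago vs limit 180 → not met
7. fall-protection recertification 278 days ago vs limit 270 → not met
Not met: 7 of 7

7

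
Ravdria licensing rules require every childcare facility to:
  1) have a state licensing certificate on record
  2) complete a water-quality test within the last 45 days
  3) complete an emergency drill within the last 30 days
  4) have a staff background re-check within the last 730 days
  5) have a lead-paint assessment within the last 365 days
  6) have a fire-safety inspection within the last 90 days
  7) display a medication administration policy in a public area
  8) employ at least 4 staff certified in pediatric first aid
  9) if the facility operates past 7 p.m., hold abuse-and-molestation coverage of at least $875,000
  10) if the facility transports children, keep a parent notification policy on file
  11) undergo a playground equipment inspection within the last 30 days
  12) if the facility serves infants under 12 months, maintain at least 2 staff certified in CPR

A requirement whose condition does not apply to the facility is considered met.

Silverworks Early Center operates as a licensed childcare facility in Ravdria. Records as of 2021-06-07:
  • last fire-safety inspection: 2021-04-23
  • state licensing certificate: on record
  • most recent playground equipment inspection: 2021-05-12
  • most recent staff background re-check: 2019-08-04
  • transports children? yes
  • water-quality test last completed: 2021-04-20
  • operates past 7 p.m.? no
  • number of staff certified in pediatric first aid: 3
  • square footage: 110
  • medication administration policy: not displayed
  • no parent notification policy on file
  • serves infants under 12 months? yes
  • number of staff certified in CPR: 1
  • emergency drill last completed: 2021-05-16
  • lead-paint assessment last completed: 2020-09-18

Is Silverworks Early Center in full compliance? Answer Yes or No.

1. state licensing certificate present → met
2. water-quality test 48 days ago vs limit 45 → not met
3. emergency drill 22 days ago vs limit 30 → met
4. staff background re-check 673 days ago vs limit 730 → met
5. lead-paint assessment 262 days ago vs limit 365 → met
6. fire-safety inspection 45 days ago vs limit 90 → met
7. medication administration policy absent → not met
8. staff certified in pediatric first aid 3 < 4 → not met
9. condition 'operates past 7 p.m.' does not hold → requirement n/a → met
10. condition 'transports children' holds; parent notification policy absent → not met
11. playground equipment inspection 26 days ago vs limit 30 → met
12. condition 'serves infants under 12 months' holds; staff certified in CPR 1 < 2 → not met
Not met: 2, 7, 8, 10, 12

No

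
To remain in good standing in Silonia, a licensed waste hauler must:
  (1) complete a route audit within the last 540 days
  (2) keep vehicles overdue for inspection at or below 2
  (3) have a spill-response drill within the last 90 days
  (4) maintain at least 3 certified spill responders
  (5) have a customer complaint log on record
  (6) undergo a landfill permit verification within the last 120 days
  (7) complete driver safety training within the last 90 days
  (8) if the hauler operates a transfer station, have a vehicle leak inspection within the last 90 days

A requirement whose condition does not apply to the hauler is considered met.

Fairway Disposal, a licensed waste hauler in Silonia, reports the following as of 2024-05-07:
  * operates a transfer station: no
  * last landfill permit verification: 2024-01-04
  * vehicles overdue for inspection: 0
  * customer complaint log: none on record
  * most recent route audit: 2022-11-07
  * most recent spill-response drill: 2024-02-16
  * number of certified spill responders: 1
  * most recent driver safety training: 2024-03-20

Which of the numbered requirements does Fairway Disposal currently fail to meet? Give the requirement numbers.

1, 4, 5, 6

1. route audit 547 days ago vs limit 540 → not met
2. vehicles overdue for inspection 0 ≤ 2 → met
3. spill-response drill 81 days ago vs limit 90 → met
4. certified spill responders 1 < 3 → not met
5. customer complaint log absent → not met
6. landfill permit verification 124 days ago vs limit 120 → not met
7. driver safety training 48 days ago vs limit 90 → met
8. condition 'operates a transfer station' does not hold → requirement n/a → met
Not met: 1, 4, 5, 6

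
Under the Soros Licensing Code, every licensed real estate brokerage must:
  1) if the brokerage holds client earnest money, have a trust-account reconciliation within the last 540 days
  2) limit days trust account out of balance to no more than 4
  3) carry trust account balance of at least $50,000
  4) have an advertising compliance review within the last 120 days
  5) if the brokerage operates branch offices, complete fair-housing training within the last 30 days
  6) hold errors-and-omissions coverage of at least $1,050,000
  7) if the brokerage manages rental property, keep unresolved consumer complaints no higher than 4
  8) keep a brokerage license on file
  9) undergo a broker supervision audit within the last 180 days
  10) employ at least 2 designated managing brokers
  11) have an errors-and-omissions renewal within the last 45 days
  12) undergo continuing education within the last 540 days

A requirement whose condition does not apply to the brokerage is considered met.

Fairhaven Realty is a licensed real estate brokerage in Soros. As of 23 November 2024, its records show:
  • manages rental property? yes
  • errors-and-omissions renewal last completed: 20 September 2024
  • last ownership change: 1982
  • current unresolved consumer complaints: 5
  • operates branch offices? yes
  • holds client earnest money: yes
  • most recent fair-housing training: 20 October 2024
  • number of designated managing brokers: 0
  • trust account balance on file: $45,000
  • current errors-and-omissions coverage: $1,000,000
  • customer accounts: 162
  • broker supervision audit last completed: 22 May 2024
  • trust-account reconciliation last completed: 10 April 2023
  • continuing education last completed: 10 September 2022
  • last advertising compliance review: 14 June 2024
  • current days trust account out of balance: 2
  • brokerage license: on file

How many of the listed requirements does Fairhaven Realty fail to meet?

1. condition 'holds client earnest money' holds; trust-account reconciliation 593 days ago vs limit 540 → not met
2. days trust account out of balance 2 ≤ 4 → met
3. trust account balance $45,000 < $50,000 → not met
4. advertising compliance review 162 days ago vs limit 120 → not met
5. condition 'operates branch offices' holds; fair-housing training 34 days ago vs limit 30 → not met
6. errors-and-omissions coverage $1,000,000 < $1,050,000 → not met
7. condition 'manages rental property' holds; unresolved consumer complaints 5 > 4 → not met
8. brokerage license present → met
9. broker supervision audit 185 days ago vs limit 180 → not met
10. designated managing brokers 0 < 2 → not met
11. errors-and-omissions renewal 64 days ago vs limit 45 → not met
12. continuing education 805 days ago vs limit 540 → not met
Not met: 10 of 12

10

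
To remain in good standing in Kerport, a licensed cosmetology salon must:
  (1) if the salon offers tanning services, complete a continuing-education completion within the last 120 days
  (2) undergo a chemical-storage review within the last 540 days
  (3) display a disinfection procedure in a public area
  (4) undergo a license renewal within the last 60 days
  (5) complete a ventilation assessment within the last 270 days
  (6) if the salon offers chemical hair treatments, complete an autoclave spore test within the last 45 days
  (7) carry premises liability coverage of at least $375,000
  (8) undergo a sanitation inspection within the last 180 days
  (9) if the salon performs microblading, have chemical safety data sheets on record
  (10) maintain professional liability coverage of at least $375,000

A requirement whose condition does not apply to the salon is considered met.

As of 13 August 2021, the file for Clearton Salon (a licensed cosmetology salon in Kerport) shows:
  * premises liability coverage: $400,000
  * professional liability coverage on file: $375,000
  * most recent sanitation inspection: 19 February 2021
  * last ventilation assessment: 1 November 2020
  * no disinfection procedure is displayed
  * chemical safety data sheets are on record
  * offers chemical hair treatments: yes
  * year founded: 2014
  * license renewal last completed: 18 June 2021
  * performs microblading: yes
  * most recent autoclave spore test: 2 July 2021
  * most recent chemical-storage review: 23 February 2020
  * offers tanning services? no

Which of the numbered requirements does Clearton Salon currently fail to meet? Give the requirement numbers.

1. condition 'offers tanning services' does not hold → requirement n/a → met
2. chemical-storage review 537 days ago vs limit 540 → met
3. disinfection procedure absent → not met
4. license renewal 56 days ago vs limit 60 → met
5. ventilation assessment 285 days ago vs limit 270 → not met
6. condition 'offers chemical hair treatments' holds; autoclave spore test 42 days ago vs limit 45 → met
7. premises liability coverage $400,000 ≥ $375,000 → met
8. sanitation inspection 175 days ago vs limit 180 → met
9. condition 'performs microblading' holds; chemical safety data sheets present → met
10. professional liability coverage $375,000 ≥ $375,000 → met
Not met: 3, 5

3, 5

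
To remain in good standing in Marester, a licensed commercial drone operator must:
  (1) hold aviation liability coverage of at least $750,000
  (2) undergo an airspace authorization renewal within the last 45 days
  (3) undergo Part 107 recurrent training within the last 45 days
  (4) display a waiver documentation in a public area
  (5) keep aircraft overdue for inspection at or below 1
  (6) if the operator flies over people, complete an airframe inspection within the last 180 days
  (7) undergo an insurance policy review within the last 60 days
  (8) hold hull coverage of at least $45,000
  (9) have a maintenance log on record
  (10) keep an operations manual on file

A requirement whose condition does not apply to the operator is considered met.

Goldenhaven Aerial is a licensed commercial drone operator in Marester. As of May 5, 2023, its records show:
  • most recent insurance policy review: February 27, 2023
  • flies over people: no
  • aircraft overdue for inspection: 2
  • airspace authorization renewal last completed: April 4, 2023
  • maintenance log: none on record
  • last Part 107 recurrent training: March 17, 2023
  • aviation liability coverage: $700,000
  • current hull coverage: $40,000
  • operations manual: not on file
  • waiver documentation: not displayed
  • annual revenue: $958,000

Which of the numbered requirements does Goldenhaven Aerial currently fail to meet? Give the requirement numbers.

1, 3, 4, 5, 7, 8, 9, 10

1. aviation liability coverage $700,000 < $750,000 → not met
2. airspace authorization renewal 31 days ago vs limit 45 → met
3. Part 107 recurrent training 49 days ago vs limit 45 → not met
4. waiver documentation absent → not met
5. aircraft overdue for inspection 2 > 1 → not met
6. condition 'flies over people' does not hold → requirement n/a → met
7. insurance policy review 67 days ago vs limit 60 → not met
8. hull coverage $40,000 < $45,000 → not met
9. maintenance log absent → not met
10. operations manual absent → not met
Not met: 1, 3, 4, 5, 7, 8, 9, 10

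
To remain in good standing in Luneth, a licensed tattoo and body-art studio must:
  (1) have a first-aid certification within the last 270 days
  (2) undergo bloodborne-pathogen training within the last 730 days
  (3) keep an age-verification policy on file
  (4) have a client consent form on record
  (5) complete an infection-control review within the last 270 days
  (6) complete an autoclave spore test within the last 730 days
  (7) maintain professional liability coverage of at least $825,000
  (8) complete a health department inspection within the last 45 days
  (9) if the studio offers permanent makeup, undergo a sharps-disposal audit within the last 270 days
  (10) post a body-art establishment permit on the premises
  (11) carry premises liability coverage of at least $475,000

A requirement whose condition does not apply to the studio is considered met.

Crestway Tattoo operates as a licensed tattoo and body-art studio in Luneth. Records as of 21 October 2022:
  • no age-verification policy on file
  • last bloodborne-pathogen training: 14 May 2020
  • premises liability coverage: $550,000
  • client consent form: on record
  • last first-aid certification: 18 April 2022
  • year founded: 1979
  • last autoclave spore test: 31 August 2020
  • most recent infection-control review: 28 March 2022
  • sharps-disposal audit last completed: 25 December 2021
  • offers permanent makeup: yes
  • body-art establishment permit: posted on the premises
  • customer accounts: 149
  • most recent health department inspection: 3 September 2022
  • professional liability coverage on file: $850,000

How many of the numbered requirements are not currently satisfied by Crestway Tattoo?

1. first-aid certification 186 days ago vs limit 270 → met
2. bloodborne-pathogen training 890 days ago vs limit 730 → not met
3. age-verification policy absent → not met
4. client consent form present → met
5. infection-control review 207 days ago vs limit 270 → met
6. autoclave spore test 781 days ago vs limit 730 → not met
7. professional liability coverage $850,000 ≥ $825,000 → met
8. health department inspection 48 days ago vs limit 45 → not met
9. condition 'offers permanent makeup' holds; sharps-disposal audit 300 days ago vs limit 270 → not met
10. body-art establishment permit present → met
11. premises liability coverage $550,000 ≥ $475,000 → met
Not met: 5 of 11

5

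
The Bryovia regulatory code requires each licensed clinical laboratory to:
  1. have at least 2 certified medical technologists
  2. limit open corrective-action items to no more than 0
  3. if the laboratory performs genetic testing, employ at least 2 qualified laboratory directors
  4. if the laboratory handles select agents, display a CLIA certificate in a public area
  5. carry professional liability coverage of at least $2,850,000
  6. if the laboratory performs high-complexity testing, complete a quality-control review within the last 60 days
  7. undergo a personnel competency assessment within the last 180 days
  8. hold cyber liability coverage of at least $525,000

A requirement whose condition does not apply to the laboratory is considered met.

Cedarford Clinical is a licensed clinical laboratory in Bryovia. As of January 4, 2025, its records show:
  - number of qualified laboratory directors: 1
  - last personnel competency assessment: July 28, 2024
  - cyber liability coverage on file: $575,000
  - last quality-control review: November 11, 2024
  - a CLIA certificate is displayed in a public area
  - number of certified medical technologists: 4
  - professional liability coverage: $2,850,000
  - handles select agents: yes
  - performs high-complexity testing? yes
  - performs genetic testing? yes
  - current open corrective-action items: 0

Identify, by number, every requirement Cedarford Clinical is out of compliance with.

1. certified medical technologists 4 ≥ 2 → met
2. open corrective-action items 0 ≤ 0 → met
3. condition 'performs genetic testing' holds; qualified laboratory directors 1 < 2 → not met
4. condition 'handles select agents' holds; CLIA certificate present → met
5. professional liability coverage $2,850,000 ≥ $2,850,000 → met
6. condition 'performs high-complexity testing' holds; quality-control review 54 days ago vs limit 60 → met
7. personnel competency assessment 160 days ago vs limit 180 → met
8. cyber liability coverage $575,000 ≥ $525,000 → met
Not met: 3

3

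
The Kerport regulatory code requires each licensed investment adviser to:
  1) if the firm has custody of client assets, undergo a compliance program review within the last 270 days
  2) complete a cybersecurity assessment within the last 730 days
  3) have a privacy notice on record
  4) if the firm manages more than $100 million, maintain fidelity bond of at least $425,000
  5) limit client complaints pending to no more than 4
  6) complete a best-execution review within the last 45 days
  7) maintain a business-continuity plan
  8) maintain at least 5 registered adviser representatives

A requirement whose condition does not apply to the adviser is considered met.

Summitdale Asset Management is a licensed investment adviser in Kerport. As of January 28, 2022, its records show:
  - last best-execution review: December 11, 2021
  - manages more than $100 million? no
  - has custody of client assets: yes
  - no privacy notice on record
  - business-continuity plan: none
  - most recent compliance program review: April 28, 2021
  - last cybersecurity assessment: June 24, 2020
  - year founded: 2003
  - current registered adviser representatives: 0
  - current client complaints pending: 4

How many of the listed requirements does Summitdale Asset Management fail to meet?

1. condition 'has custody of client assets' holds; compliance program review 275 days ago vs limit 270 → not met
2. cybersecurity assessment 583 days ago vs limit 730 → met
3. privacy notice absent → not met
4. condition 'manages more than $100 million' does not hold → requirement n/a → met
5. client complaints pending 4 ≤ 4 → met
6. best-execution review 48 days ago vs limit 45 → not met
7. business-continuity plan absent → not met
8. registered adviser representatives 0 < 5 → not met
Not met: 5 of 8

5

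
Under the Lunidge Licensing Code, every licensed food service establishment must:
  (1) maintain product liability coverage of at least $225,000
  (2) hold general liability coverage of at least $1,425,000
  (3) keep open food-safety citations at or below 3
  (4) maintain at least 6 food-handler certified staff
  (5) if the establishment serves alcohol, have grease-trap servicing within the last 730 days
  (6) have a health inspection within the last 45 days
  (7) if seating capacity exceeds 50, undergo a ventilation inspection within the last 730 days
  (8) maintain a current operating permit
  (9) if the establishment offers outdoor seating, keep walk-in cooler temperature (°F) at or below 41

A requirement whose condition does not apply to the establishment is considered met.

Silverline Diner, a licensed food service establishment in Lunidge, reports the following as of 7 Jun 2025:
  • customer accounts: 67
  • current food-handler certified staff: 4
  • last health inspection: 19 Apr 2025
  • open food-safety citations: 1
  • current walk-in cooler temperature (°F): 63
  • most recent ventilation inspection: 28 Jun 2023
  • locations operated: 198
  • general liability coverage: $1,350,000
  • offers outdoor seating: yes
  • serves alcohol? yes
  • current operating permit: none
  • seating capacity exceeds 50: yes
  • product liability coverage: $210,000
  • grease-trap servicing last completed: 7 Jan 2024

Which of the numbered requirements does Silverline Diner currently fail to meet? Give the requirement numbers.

1, 2, 4, 6, 8, 9

1. product liability coverage $210,000 < $225,000 → not met
2. general liability coverage $1,350,000 < $1,425,000 → not met
3. open food-safety citations 1 ≤ 3 → met
4. food-handler certified staff 4 < 6 → not met
5. condition 'serves alcohol' holds; grease-trap servicing 517 days ago vs limit 730 → met
6. health inspection 49 days ago vs limit 45 → not met
7. condition 'seating capacity exceeds 50' holds; ventilation inspection 710 days ago vs limit 730 → met
8. current operating permit absent → not met
9. condition 'offers outdoor seating' holds; walk-in cooler temperature (°F) 63 > 41 → not met
Not met: 1, 2, 4, 6, 8, 9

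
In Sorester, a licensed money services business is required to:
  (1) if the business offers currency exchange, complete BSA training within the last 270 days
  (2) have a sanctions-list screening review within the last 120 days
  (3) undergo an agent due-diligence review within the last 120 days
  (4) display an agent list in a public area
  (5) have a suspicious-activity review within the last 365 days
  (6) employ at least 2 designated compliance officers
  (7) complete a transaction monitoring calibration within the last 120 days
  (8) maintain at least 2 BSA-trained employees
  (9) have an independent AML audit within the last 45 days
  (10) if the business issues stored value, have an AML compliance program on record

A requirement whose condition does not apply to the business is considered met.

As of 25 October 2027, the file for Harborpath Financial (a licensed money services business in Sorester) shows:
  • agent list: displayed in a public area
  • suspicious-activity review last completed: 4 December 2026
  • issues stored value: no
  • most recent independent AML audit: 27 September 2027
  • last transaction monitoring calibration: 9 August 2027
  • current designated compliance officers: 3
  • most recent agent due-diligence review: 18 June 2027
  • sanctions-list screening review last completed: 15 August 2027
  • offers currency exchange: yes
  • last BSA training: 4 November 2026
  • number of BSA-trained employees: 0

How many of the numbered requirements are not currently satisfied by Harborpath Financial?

1. condition 'offers currency exchange' holds; BSA training 355 days ago vs limit 270 → not met
2. sanctions-list screening review 71 days ago vs limit 120 → met
3. agent due-diligence review 129 days ago vs limit 120 → not met
4. agent list present → met
5. suspicious-activity review 325 days ago vs limit 365 → met
6. designated compliance officers 3 ≥ 2 → met
7. transaction monitoring calibration 77 days ago vs limit 120 → met
8. BSA-trained employees 0 < 2 → not met
9. independent AML audit 28 days ago vs limit 45 → met
10. condition 'issues stored value' does not hold → requirement n/a → met
Not met: 3 of 10

3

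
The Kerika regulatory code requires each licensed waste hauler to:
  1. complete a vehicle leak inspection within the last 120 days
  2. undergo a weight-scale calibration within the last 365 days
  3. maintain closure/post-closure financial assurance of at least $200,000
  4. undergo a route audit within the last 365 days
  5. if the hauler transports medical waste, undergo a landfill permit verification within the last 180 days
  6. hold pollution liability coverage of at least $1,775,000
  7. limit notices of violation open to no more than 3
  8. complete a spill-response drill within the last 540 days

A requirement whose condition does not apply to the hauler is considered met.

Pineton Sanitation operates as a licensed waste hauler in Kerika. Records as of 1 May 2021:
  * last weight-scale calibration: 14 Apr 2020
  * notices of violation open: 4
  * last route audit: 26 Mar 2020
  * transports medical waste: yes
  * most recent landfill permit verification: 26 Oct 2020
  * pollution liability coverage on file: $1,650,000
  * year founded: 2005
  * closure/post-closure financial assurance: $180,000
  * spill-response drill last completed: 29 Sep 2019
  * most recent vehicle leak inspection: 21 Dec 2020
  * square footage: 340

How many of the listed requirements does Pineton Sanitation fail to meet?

1. vehicle leak inspection 131 days ago vs limit 120 → not met
2. weight-scale calibration 382 days ago vs limit 365 → not met
3. closure/post-closure financial assurance $180,000 < $200,000 → not met
4. route audit 401 days ago vs limit 365 → not met
5. condition 'transports medical waste' holds; landfill permit verification 187 days ago vs limit 180 → not met
6. pollution liability coverage $1,650,000 < $1,775,000 → not met
7. notices of violation open 4 > 3 → not met
8. spill-response drill 580 days ago vs limit 540 → not met
Not met: 8 of 8

8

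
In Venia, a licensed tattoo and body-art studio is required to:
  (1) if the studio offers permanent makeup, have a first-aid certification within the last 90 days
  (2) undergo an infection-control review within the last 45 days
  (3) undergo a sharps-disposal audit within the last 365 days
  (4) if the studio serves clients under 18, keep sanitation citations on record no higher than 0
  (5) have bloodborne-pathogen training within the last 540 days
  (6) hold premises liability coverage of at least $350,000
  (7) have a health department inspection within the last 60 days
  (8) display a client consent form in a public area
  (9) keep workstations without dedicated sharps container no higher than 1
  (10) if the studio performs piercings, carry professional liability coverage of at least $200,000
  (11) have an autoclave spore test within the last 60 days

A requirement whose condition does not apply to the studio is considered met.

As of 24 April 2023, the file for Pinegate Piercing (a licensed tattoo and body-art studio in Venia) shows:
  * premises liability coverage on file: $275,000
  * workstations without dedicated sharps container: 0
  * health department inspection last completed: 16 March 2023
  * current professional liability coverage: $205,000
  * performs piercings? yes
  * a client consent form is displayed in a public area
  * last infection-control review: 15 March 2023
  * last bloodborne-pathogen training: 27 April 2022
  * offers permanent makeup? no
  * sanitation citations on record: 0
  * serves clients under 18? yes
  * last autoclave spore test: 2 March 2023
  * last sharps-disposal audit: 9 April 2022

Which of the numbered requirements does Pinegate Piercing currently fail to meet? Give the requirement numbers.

3, 6

1. condition 'offers permanent makeup' does not hold → requirement n/a → met
2. infection-control review 40 days ago vs limit 45 → met
3. sharps-disposal audit 380 days ago vs limit 365 → not met
4. condition 'serves clients under 18' holds; sanitation citations on record 0 ≤ 0 → met
5. bloodborne-pathogen training 362 days ago vs limit 540 → met
6. premises liability coverage $275,000 < $350,000 → not met
7. health department inspection 39 days ago vs limit 60 → met
8. client consent form present → met
9. workstations without dedicated sharps container 0 ≤ 1 → met
10. condition 'performs piercings' holds; professional liability coverage $205,000 ≥ $200,000 → met
11. autoclave spore test 53 days ago vs limit 60 → met
Not met: 3, 6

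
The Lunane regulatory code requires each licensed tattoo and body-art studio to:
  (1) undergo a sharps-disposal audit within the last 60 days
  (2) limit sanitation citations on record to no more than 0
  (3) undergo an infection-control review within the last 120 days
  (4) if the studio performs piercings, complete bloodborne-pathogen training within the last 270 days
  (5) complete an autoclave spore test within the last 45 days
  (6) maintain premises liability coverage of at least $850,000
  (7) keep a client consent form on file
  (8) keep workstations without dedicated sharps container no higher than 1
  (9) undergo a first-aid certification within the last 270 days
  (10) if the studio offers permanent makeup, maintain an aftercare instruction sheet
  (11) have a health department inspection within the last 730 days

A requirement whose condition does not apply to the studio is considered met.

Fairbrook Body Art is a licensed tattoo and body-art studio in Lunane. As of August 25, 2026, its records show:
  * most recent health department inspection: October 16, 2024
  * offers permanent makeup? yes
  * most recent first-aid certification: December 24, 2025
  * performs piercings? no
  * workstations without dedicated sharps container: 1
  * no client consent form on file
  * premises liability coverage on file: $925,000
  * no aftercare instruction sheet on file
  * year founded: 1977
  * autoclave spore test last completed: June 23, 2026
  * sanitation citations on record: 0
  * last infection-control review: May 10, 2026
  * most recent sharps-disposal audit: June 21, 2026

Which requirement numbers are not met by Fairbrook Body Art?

1, 5, 7, 10

1. sharps-disposal audit 65 days ago vs limit 60 → not met
2. sanitation citations on record 0 ≤ 0 → met
3. infection-control review 107 days ago vs limit 120 → met
4. condition 'performs piercings' does not hold → requirement n/a → met
5. autoclave spore test 63 days ago vs limit 45 → not met
6. premises liability coverage $925,000 ≥ $850,000 → met
7. client consent form absent → not met
8. workstations without dedicated sharps container 1 ≤ 1 → met
9. first-aid certification 244 days ago vs limit 270 → met
10. condition 'offers permanent makeup' holds; aftercare instruction sheet absent → not met
11. health department inspection 678 days ago vs limit 730 → met
Not met: 1, 5, 7, 10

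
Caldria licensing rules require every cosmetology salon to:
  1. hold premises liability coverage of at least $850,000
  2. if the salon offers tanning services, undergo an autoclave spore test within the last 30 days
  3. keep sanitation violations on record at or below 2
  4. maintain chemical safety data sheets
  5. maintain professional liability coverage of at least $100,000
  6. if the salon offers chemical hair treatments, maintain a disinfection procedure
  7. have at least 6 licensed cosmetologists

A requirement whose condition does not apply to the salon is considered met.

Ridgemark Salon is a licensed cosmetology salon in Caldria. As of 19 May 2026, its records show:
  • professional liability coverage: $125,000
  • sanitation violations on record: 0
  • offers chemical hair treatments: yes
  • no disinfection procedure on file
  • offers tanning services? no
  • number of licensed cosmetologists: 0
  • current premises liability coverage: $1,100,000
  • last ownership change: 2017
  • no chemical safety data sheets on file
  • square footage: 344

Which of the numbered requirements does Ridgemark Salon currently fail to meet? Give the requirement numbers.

4, 6, 7

1. premises liability coverage $1,100,000 ≥ $850,000 → met
2. condition 'offers tanning services' does not hold → requirement n/a → met
3. sanitation violations on record 0 ≤ 2 → met
4. chemical safety data sheets absent → not met
5. professional liability coverage $125,000 ≥ $100,000 → met
6. condition 'offers chemical hair treatments' holds; disinfection procedure absent → not met
7. licensed cosmetologists 0 < 6 → not met
Not met: 4, 6, 7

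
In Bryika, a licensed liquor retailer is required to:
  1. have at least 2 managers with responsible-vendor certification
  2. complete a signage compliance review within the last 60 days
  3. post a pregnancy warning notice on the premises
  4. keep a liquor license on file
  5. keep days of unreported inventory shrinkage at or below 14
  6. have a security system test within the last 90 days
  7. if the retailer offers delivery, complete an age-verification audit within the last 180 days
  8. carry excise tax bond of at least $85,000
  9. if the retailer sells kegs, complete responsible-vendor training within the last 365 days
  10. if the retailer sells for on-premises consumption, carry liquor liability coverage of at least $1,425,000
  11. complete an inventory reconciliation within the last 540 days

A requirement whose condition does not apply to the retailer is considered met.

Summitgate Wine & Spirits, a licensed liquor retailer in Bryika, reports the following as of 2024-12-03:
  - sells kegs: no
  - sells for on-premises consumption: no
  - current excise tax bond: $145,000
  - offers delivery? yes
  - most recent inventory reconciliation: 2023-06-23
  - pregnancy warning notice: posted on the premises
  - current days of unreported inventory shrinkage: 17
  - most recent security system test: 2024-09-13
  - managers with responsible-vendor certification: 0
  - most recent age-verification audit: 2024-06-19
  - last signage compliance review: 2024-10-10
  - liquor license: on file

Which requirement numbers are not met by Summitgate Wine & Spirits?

1, 5

1. managers with responsible-vendor certification 0 < 2 → not met
2. signage compliance review 54 days ago vs limit 60 → met
3. pregnancy warning notice present → met
4. liquor license present → met
5. days of unreported inventory shrinkage 17 > 14 → not met
6. security system test 81 days ago vs limit 90 → met
7. condition 'offers delivery' holds; age-verification audit 167 days ago vs limit 180 → met
8. excise tax bond $145,000 ≥ $85,000 → met
9. condition 'sells kegs' does not hold → requirement n/a → met
10. condition 'sells for on-premises consumption' does not hold → requirement n/a → met
11. inventory reconciliation 529 days ago vs limit 540 → met
Not met: 1, 5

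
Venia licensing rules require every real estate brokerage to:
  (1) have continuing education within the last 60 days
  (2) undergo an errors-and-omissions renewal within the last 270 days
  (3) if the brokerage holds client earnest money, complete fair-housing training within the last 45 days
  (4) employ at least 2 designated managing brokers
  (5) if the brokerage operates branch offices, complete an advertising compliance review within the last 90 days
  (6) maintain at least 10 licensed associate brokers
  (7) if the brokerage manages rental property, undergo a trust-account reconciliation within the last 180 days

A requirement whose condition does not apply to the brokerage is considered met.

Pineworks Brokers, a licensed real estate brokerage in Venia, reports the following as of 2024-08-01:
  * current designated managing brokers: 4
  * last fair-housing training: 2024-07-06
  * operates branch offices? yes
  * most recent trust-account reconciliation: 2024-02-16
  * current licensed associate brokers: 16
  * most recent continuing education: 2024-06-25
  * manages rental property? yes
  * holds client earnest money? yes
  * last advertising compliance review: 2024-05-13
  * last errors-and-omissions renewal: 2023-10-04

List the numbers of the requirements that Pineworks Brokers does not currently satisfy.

2

1. continuing education 37 days ago vs limit 60 → met
2. errors-and-omissions renewal 302 days ago vs limit 270 → not met
3. condition 'holds client earnest money' holds; fair-housing training 26 days ago vs limit 45 → met
4. designated managing brokers 4 ≥ 2 → met
5. condition 'operates branch offices' holds; advertising compliance review 80 days ago vs limit 90 → met
6. licensed associate brokers 16 ≥ 10 → met
7. condition 'manages rental property' holds; trust-account reconciliation 167 days ago vs limit 180 → met
Not met: 2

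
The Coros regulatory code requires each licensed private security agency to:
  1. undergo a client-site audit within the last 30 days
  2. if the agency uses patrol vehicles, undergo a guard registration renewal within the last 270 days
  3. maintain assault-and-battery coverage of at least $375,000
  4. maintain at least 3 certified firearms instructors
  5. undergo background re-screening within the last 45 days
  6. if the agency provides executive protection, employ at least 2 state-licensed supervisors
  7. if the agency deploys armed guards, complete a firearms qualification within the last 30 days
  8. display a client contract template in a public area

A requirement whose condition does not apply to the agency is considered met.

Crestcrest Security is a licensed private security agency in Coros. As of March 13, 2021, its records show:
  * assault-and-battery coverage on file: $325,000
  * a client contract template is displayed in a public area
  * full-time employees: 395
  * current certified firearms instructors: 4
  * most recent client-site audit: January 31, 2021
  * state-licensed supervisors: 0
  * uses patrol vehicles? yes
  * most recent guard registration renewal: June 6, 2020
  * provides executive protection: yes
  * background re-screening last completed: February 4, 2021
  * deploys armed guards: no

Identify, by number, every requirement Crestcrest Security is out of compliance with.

1. client-site audit 41 days ago vs limit 30 → not met
2. condition 'uses patrol vehicles' holds; guard registration renewal 280 days ago vs limit 270 → not met
3. assault-and-battery coverage $325,000 < $375,000 → not met
4. certified firearms instructors 4 ≥ 3 → met
5. background re-screening 37 days ago vs limit 45 → met
6. condition 'provides executive protection' holds; state-licensed supervisors 0 < 2 → not met
7. condition 'deploys armed guards' does not hold → requirement n/a → met
8. client contract template present → met
Not met: 1, 2, 3, 6

1, 2, 3, 6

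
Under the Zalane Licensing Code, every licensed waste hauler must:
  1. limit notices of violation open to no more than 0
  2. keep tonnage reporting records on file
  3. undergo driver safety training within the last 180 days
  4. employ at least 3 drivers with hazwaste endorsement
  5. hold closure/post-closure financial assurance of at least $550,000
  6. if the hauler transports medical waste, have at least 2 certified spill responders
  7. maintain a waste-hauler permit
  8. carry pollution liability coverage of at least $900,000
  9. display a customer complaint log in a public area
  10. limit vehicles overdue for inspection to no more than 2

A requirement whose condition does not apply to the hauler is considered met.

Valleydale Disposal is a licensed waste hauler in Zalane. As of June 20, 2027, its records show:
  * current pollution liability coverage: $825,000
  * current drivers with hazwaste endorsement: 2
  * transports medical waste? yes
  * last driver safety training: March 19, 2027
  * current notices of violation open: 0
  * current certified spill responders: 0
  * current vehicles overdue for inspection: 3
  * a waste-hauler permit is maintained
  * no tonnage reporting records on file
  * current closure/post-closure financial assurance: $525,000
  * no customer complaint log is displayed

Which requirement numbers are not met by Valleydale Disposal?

1. notices of violation open 0 ≤ 0 → met
2. tonnage reporting records absent → not met
3. driver safety training 93 days ago vs limit 180 → met
4. drivers with hazwaste endorsement 2 < 3 → not met
5. closure/post-closure financial assurance $525,000 < $550,000 → not met
6. condition 'transports medical waste' holds; certified spill responders 0 < 2 → not met
7. waste-hauler permit present → met
8. pollution liability coverage $825,000 < $900,000 → not met
9. customer complaint log absent → not met
10. vehicles overdue for inspection 3 > 2 → not met
Not met: 2, 4, 5, 6, 8, 9, 10

2, 4, 5, 6, 8, 9, 10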